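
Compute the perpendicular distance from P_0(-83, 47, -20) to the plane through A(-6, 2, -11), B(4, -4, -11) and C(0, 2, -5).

AB = (10, -6, 0) and AC = (6, 0, 6), so a normal is n = AB × AC = (-36, -60, 36).
d = |(-36)·(-83) + (-60)·47 + 36·(-20) − (-300)| / √(1296 + 3600 + 1296) = |-252| / (12√43) = 21√43/43.

21√43/43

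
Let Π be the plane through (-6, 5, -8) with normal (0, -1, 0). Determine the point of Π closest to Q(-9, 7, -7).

n = (0, -1, 0), |n|² = 1, and n·Q − (-5) = -2.
t = -2/1 = -2, so the foot is Q − t·n = (-9, 7, -7) − (-2)·(0, -1, 0) = (-9, 5, -7).

(-9, 5, -7)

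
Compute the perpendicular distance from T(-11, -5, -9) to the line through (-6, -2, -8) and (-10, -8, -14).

A direction vector is d = (-4, -6, -6).
AP = (-5, -3, -1), and AP × d = (12, -26, 18).
|AP × d|² = 1144 and |d|² = 88, so the distance is √(1144/88) = √13.

√13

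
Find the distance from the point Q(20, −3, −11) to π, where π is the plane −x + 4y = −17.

15/√17

d = |(-1)·20 + 4·(-3) − (-17)| / √(1 + 16 + 0) = |-15| / √17 = 15√17/17.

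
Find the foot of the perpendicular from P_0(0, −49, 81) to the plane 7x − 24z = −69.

(21, -49, 9)

The perpendicular from P_0 has direction n = (7, 0, −24): r = (0, −49, 81) + μ(7, 0, −24).
Substitute into the plane: n·(P_0 + μn) = -69 gives -1944 + 625μ = -69, so μ = 3.
Foot = (0, −49, 81) + 3·(7, 0, −24) = (21, −49, 9).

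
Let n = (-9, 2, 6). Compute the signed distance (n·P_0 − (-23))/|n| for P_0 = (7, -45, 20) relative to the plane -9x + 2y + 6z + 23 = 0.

n·P_0 − (-23) = -10.
|n| = 11, so the signed distance is -10/11.

-10/11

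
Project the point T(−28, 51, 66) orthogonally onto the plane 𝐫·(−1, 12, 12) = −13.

n = (−1, 12, 12), |n|² = 289, and n·T − (-13) = 1445.
t = 1445/289 = 5, so the foot is T − t·n = (−28, 51, 66) − 5·(−1, 12, 12) = (−23, −9, 6).

(-23, -9, 6)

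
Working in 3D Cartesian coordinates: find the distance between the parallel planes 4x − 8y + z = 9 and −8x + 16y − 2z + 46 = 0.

Divide the second equation by -2 to match normals: 4x − 8y + z = 23.
With common normal n = (4, −8, 1) (|n| = 9), the distance is |9 − 23|/|n| = 14/9.

14/9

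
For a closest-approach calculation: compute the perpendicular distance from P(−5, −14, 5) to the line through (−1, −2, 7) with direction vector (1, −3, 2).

6√3

Direction vector d = (1, −3, 2).
AP = (−4, −12, −2); AP·d = 28, |AP|² = 164, |d|² = 14.
distance² = |AP|² − (AP·d)²/|d|² = 164 − 784/14 = 108, so the distance is 6√3.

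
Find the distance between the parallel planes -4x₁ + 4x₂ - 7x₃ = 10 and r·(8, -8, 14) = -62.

Divide the second equation by -2 to match normals: -4x₁ + 4x₂ - 7x₃ = 31.
With common normal n = (-4, 4, -7) (|n| = 9), the distance is |10 − 31|/|n| = 21/9 = 7/3.

7/3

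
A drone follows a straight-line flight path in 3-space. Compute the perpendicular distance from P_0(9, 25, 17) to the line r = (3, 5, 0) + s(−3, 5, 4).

5√11

Direction vector d = (−3, 5, 4).
AP = (6, 20, 17); AP·d = 150, |AP|² = 725, |d|² = 50.
distance² = |AP|² − (AP·d)²/|d|² = 725 − 22500/50 = 275, so the distance is 5√11.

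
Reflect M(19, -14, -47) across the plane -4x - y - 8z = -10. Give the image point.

(51, -6, 17)

n = (-4, -1, -8), |n|² = 81, n·M − (-10) = 324, so t = 324/81 = 4.
Foot F = M − 4·n = (35, -10, -15); the reflection is 2F − M = (51, -6, 17).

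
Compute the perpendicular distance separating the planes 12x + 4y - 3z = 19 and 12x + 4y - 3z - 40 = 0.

21/13

Both planes have normal n = (12, 4, -3), |n| = 13. Any point on the first plane is at distance |40 − 19|/|n| = 21/13 from the second.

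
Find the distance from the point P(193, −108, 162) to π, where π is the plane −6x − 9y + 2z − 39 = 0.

d = |(-6)·193 + (-9)·(-108) + 2·162 − 39| / √(36 + 81 + 4) = |99| / 11 = 9.

9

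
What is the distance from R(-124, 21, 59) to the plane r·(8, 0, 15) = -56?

3

Normal vector n = (8, 0, 15), and n·(-124, 21, 59) - (-56) = -51.
|n| = √(64 + 0 + 225) = 17, so the distance is |-51|/17 = 3.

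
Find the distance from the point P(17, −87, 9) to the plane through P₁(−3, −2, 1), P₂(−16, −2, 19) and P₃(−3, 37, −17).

P₁P₂ = (−13, 0, 18) and P₁P₃ = (0, 39, −18), so a normal is n = P₁P₂ × P₁P₃ = (−702, −234, −507).
Then n·(17, −87, 9) − 2067 = 1794.
|n| = √(492804 + 54756 + 257049) = 897, so the distance is |1794|/897 = 2.

2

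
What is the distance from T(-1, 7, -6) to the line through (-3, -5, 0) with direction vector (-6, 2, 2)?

Direction vector d = (-6, 2, 2).
AP = (2, 12, -6); AP·d = 0, |AP|² = 184, |d|² = 44.
distance² = |AP|² − (AP·d)²/|d|² = 184 − 0/44 = 184, so the distance is 2√46.

2√46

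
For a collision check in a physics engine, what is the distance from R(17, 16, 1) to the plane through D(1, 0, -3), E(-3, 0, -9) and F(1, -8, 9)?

8/√22

DE = (-4, 0, -6) and DF = (0, -8, 12), so a normal is n = DE × DF = (-48, 48, 32).
d = |(-48)·17 + 48·16 + 32·1 − (-144)| / √(2304 + 2304 + 1024) = |128| / (16√22) = 4√22/11.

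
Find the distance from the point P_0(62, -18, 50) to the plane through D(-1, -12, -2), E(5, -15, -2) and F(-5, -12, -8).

7

DE = (6, -3, 0) and DF = (-4, 0, -6), so a normal is n = DE × DF = (18, 36, -12).
Then n·(62, -18, 50) - (-426) = 294.
|n| = √(324 + 1296 + 144) = 42, so the distance is |294|/42 = 7.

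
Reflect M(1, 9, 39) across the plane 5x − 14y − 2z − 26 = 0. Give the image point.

With n = (5, −14, −2), the signed offset is (n·M − 26)/|n|² = -225/225 = -1.
M' = M − 2t·n = (1, 9, 39) − (-2)·(5, −14, −2) = (11, −19, 35).

(11, -19, 35)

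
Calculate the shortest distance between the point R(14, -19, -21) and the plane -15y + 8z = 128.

d = |(-15)·(-19) + 8·(-21) − 128| / √(0 + 225 + 64) = |-11| / 17 = 11/17.

11/17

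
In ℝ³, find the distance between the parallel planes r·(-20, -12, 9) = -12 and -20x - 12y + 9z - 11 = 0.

23/25

Both planes have normal n = (-20, -12, 9), |n| = 25. Any point on the first plane is at distance |11 − (-12)|/|n| = 23/25 from the second.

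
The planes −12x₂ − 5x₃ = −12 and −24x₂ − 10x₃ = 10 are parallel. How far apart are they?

Divide the second equation by 2 to match normals: −12x₂ − 5x₃ = 5.
Both planes have normal n = (0, −12, −5), |n| = 13. Any point on the first plane is at distance |5 − (-12)|/|n| = 17/13 from the second.

17/13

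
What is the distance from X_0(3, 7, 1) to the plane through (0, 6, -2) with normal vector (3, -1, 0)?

The plane has equation n·(r − (0, 6, -2)) = 0, i.e. n·r = -6.
n = (3, -1, 0); n·P − (-6) = 8; |n| = √10; distance = 8/√10.

4√10/5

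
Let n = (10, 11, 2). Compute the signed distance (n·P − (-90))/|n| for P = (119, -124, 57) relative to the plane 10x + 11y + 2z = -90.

n·P − (-90) = 30.
|n| = 15, so the signed distance is 30/15 = 2.

2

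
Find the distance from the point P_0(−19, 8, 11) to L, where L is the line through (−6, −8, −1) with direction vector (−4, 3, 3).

Direction vector d = (−4, 3, 3).
AP = (−13, 16, 12), and AP × d = (12, −9, 25).
|AP × d|² = 850 and |d|² = 34, so the distance is √(850/34) = √25 = 5.

5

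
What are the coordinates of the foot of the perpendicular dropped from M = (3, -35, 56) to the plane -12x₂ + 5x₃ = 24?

The perpendicular from M has direction n = (0, -12, 5): r = (3, -35, 56) + t(0, -12, 5).
Substitute into the plane: n·(M + tn) = 24 gives 700 + 169t = 24, so t = -4.
Foot = (3, -35, 56) + (-4)·(0, -12, 5) = (3, 13, 36).

(3, 13, 36)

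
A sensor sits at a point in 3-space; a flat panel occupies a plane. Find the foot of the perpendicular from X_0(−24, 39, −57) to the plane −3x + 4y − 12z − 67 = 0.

(-9, 19, 3)

n = (−3, 4, −12), |n|² = 169, and n·X_0 − 67 = 845.
t = 845/169 = 5, so the foot is X_0 − t·n = (−24, 39, −57) − 5·(−3, 4, −12) = (−9, 19, 3).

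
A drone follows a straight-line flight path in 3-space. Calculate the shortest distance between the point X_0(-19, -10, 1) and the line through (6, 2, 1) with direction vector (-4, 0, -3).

3√41

Direction vector d = (-4, 0, -3).
AP = (-25, -12, 0); AP·d = 100, |AP|² = 769, |d|² = 25.
distance² = |AP|² − (AP·d)²/|d|² = 769 − 10000/25 = 369, so the distance is 3√41.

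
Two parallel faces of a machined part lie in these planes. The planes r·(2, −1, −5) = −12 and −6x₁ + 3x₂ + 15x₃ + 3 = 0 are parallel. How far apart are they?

13/√30

Divide the second equation by -3 to match normals: 2x₁ − x₂ − 5x₃ = 1.
Both planes have normal n = (2, −1, −5), |n| = √30. Any point on the first plane is at distance |1 − (-12)|/|n| = 13/√30 from the second.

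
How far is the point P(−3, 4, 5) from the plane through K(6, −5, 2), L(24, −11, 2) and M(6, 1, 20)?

KL = (18, −6, 0) and KM = (0, 6, 18), so a normal is n = KL × KM = (−108, −324, 108).
d = |(-108)·(-3) + (-324)·4 + 108·5 − 1188| / √(11664 + 104976 + 11664) = |-1620| / (108√11) = 15√11/11.

15√11/11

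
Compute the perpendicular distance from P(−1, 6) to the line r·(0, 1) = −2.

The normal to the line is n = (0, 1) with |n| = 1.
|n·P − (-2)| = |6 − (-2)| = 8, so the distance is 8/1 = 8.

8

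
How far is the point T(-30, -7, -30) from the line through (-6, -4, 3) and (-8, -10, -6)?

3√65

A direction vector is d = (-2, -6, -9).
AP = (-24, -3, -33), and AP × d = (-171, -150, 138).
|AP × d|² = 70785 and |d|² = 121, so the distance is √(70785/121) = √585 = 3√65.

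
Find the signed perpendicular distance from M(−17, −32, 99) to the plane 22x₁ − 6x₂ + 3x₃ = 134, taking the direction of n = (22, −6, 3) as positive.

-19/23

n·M − 134 = -19.
|n| = 23, so the signed distance is -19/23.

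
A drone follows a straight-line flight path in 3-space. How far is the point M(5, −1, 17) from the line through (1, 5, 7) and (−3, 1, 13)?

2√21

A direction vector is d = (−4, −4, 6).
AP = (4, −6, 10), and AP × d = (4, −64, −40).
|AP × d|² = 5712 and |d|² = 68, so the distance is √(5712/68) = √84 = 2√21.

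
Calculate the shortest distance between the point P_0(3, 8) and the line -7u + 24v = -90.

d = |(-7)·3 + 24·8 − (-90)| / √(49 + 576) = |261|/25 = 261/25.

261/25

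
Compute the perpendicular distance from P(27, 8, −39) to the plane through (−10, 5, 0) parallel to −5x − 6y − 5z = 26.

4√86/43

Parallel planes share the normal n = (−5, −6, −5); since (−10, 5, 0) lies on the plane, its equation is −5x − 6y − 5z = 20.
Then n·(27, 8, −39) − 20 = −8.
|n| = √(25 + 36 + 25) = √86, so the distance is |-8|/√86 = 8/√86.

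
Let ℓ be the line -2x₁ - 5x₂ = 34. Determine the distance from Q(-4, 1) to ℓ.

The normal to the line is n = (-2, -5) with |n| = √29.
|n·Q − 34| = |3 − 34| = 31, so the distance is 31/√29 = 31√29/29.

31/√29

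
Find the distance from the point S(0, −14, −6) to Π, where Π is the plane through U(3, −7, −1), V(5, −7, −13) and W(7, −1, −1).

5√53/53

UV = (2, 0, −12) and UW = (4, 6, 0), so a normal is n = UV × UW = (72, −48, 12).
Then n·(0, −14, −6) − 540 = 60.
|n| = √(5184 + 2304 + 144) = 12√53, so the distance is |60|/(12√53) = 5√53/53.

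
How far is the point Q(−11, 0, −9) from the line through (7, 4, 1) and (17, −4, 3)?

4√17

A direction vector is d = (10, −8, 2).
AP = (−18, −4, −10); AP·d = -168, |AP|² = 440, |d|² = 168.
distance² = |AP|² − (AP·d)²/|d|² = 440 − 28224/168 = 272, so the distance is 4√17.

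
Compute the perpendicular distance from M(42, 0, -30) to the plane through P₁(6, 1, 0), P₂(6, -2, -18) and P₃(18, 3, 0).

12/√38

P₁P₂ = (0, -3, -18) and P₁P₃ = (12, 2, 0), so a normal is n = P₁P₂ × P₁P₃ = (36, -216, 36).
Then n·(42, 0, -30) - 0 = 432.
|n| = √(1296 + 46656 + 1296) = 36√38, so the distance is |432|/(36√38) = 6√38/19.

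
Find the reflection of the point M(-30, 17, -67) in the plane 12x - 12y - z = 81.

(18, -31, -71)

n = (12, -12, -1), |n|² = 289, n·M − 81 = -578, so t = -578/289 = -2.
Foot F = M − (-2)·n = (-6, -7, -69); the reflection is 2F − M = (18, -31, -71).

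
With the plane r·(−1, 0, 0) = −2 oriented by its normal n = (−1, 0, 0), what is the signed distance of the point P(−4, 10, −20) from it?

n·P − (-2) = 6.
|n| = 1, so the signed distance is 6/1 = 6.

6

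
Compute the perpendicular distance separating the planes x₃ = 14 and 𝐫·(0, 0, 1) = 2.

With common normal n = (0, 0, 1) (|n| = 1), the distance is |14 − 2|/|n| = 12/1 = 12.

12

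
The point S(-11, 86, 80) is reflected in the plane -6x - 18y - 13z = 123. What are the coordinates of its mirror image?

With n = (-6, -18, -13), the signed offset is (n·S − 123)/|n|² = -2645/529 = -5.
S' = S − 2t·n = (-11, 86, 80) − (-10)·(-6, -18, -13) = (-71, -94, -50).

(-71, -94, -50)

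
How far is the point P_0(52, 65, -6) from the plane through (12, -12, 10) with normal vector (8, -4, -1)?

The plane has equation n·(r − (12, -12, 10)) = 0, i.e. n·r = 134.
d = |8·52 + (-4)·65 + (-1)·(-6) − 134| / √(64 + 16 + 1) = |28| / 9 = 28/9.

28/9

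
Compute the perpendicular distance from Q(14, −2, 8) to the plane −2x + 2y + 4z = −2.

n = (−2, 2, 4); n·P − (-2) = 2; |n| = 2√6; distance = 2/(2√6) = √6/6.

1/√6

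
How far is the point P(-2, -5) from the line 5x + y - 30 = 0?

The normal to the line is n = (5, 1) with |n| = √26.
|n·P − 30| = |-15 − 30| = 45, so the distance is 45/√26 = 45√26/26.

45√26/26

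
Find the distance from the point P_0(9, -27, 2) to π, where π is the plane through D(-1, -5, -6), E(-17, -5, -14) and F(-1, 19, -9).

2/9

DE = (-16, 0, -8) and DF = (0, 24, -3), so a normal is n = DE × DF = (192, -48, -384).
d = |192·9 + (-48)·(-27) + (-384)·2 − 2352| / √(36864 + 2304 + 147456) = |-96| / 432 = 2/9.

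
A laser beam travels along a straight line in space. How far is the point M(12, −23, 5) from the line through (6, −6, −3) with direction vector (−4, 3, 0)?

2√41

Direction vector d = (−4, 3, 0).
AP = (6, −17, 8), and AP × d = (−24, −32, −50).
|AP × d|² = 4100 and |d|² = 25, so the distance is √(4100/25) = √164 = 2√41.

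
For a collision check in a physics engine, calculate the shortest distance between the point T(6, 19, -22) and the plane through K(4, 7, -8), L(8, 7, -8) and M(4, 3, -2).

8√13/13

KL = (4, 0, 0) and KM = (0, -4, 6), so a normal is n = KL × KM = (0, -24, -16).
n = (0, -24, -16); n·P − (-40) = -64; |n| = 8√13; distance = 64/(8√13) = 8/√13.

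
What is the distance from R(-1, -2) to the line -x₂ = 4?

2

The normal to the line is n = (0, -1) with |n| = 1.
|n·R − 4| = |2 − 4| = 2, so the distance is 2/1 = 2.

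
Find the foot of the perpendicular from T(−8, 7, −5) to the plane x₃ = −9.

(-8, 7, -9)

The perpendicular from T has direction n = (0, 0, 1): r = (−8, 7, −5) + λ(0, 0, 1).
Substitute into the plane: n·(T + λn) = -9 gives -5 + 1λ = -9, so λ = -4.
Foot = (−8, 7, −5) + (-4)·(0, 0, 1) = (−8, 7, −9).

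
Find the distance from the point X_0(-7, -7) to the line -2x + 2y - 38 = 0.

The normal to the line is n = (-2, 2) with |n| = 2√2.
|n·X_0 − 38| = |0 − 38| = 38, so the distance is 38/(2√2) = 19√2/2.

19/√2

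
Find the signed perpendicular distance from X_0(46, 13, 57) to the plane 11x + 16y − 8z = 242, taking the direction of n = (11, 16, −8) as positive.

16/21

n·X_0 − 242 = 16.
|n| = 21, so the signed distance is 16/21.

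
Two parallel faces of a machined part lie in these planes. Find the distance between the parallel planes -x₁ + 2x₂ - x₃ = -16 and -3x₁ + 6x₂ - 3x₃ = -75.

9/√6

Divide the second equation by 3 to match normals: -x₁ + 2x₂ - x₃ = -25.
Both planes have normal n = (-1, 2, -1), |n| = √6. Any point on the first plane is at distance |(-25) − (-16)|/|n| = 9/√6 from the second.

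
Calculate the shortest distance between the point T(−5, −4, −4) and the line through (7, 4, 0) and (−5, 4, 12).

8√3

A direction vector is d = (−12, 0, 12).
AP = (−12, −8, −4), and AP × d = (−96, 192, −96).
|AP × d|² = 55296 and |d|² = 288, so the distance is √(55296/288) = √192 = 8√3.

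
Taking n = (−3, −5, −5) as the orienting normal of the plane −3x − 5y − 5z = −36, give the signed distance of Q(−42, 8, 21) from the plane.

17√59/59

n·Q − (-36) = 17.
|n| = √59, so the signed distance is 17√59/59.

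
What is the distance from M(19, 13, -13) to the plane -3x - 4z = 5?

Normal vector n = (-3, 0, -4), and n·(19, 13, -13) - 5 = -10.
|n| = √(9 + 0 + 16) = 5, so the distance is |-10|/5 = 2.

2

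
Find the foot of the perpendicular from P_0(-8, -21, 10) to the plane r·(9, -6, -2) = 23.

n = (9, -6, -2), |n|² = 121, and n·P_0 − 23 = 11.
t = 11/121 = 1/11, so the foot is P_0 − t·n = (-8, -21, 10) − (1/11)·(9, -6, -2) = (-97/11, -225/11, 112/11).

(-97/11, -225/11, 112/11)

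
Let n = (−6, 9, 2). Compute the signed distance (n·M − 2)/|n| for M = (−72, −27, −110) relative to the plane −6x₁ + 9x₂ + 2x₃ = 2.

n·M − 2 = -33.
|n| = 11, so the signed distance is -33/11 = -3.

-3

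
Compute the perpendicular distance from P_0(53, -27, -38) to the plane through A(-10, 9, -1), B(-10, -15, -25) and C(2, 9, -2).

3

AB = (0, -24, -24) and AC = (12, 0, -1), so a normal is n = AB × AC = (24, -288, 288).
d = |24·53 + (-288)·(-27) + 288·(-38) − (-3120)| / √(576 + 82944 + 82944) = |1224| / 408 = 3.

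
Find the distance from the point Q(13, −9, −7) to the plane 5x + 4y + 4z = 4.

√57/19

Normal vector n = (5, 4, 4), and n·(13, −9, −7) − 4 = −3.
|n| = √(25 + 16 + 16) = √57, so the distance is |-3|/√57 = 3/√57.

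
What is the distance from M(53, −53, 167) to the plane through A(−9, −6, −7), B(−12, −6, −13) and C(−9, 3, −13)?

8

AB = (−3, 0, −6) and AC = (0, 9, −6), so a normal is n = AB × AC = (54, −18, −27).
n = (54, −18, −27); n·P − (-189) = -504; |n| = 63; distance = 504/63 = 8.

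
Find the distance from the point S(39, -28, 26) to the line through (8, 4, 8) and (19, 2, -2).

2√521

A direction vector is d = (11, -2, -10).
AP = (31, -32, 18), and AP × d = (356, 508, 290).
|AP × d|² = 468900 and |d|² = 225, so the distance is √(468900/225) = √2084 = 2√521.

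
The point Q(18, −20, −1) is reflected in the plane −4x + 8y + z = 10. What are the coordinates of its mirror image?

n = (−4, 8, 1), |n|² = 81, n·Q − 10 = -243, so t = -243/81 = -3.
Foot F = Q − (-3)·n = (6, 4, 2); the reflection is 2F − Q = (−6, 28, 5).

(-6, 28, 5)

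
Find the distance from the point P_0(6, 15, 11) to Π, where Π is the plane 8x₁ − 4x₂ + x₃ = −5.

4/9

d = |8·6 + (-4)·15 + 1·11 − (-5)| / √(64 + 16 + 1) = |4| / 9 = 4/9.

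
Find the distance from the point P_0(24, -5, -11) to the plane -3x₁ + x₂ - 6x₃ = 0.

n = (-3, 1, -6); n·P − 0 = -11; |n| = √46; distance = 11/√46 = 11√46/46.

11√46/46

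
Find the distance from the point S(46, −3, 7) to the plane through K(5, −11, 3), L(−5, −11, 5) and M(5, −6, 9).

KL = (−10, 0, 2) and KM = (0, 5, 6), so a normal is n = KL × KM = (−10, 60, −50).
n = (−10, 60, −50); n·P − (-860) = -130; |n| = 10√62; distance = 130/(10√62) = 13/√62.

13√62/62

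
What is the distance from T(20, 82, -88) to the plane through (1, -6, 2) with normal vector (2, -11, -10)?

The plane has equation n·(r − (1, -6, 2)) = 0, i.e. n·r = 48.
n = (2, -11, -10); n·P − 48 = -30; |n| = 15; distance = 30/15 = 2.

2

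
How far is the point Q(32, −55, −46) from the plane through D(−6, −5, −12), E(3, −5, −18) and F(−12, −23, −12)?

2

DE = (9, 0, −6) and DF = (−6, −18, 0), so a normal is n = DE × DF = (−108, 36, −162).
d = |(-108)·32 + 36·(-55) + (-162)·(-46) − 2412| / √(11664 + 1296 + 26244) = |-396| / 198 = 2.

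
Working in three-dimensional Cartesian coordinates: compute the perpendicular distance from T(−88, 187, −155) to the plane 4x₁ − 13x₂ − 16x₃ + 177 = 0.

6

Normal vector n = (4, −13, −16), and n·(−88, 187, −155) − (−177) = −126.
|n| = √(16 + 169 + 256) = 21, so the distance is |-126|/21 = 6.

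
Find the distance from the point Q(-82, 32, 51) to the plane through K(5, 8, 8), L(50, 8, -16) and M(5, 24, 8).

3

KL = (45, 0, -24) and KM = (0, 16, 0), so a normal is n = KL × KM = (384, 0, 720).
n = (384, 0, 720); n·P − 7680 = -2448; |n| = 816; distance = 2448/816 = 3.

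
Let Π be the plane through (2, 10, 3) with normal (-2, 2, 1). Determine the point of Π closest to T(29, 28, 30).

n = (-2, 2, 1), |n|² = 9, and n·T − 19 = 9.
t = 9/9 = 1, so the foot is T − t·n = (29, 28, 30) − 1·(-2, 2, 1) = (31, 26, 29).

(31, 26, 29)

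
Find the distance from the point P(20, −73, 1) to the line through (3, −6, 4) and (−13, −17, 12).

A direction vector is d = (−16, −11, 8).
AP = (17, −67, −3); AP·d = 441, |AP|² = 4787, |d|² = 441.
distance² = |AP|² − (AP·d)²/|d|² = 4787 − 194481/441 = 4346, so the distance is √4346.

√4346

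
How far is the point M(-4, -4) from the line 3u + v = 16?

d = |3·(-4) + 1·(-4) − 16| / √(9 + 1) = |-32|/√10 = 32/√10.

16√10/5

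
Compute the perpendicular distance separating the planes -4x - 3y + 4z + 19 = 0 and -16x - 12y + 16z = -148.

18√41/41

Divide the second equation by 4 to match normals: -4x - 3y + 4z = -37.
With common normal n = (-4, -3, 4) (|n| = √41), the distance is |(-19) − (-37)|/|n| = 18/√41 = 18√41/41.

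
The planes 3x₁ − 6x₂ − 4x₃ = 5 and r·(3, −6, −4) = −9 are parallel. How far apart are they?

14√61/61

Both planes have normal n = (3, −6, −4), |n| = √61. Any point on the first plane is at distance |(-9) − 5|/|n| = 14/√61 = 14√61/61 from the second.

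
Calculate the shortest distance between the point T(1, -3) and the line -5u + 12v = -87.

46/13

The normal to the line is n = (-5, 12) with |n| = 13.
|n·T − (-87)| = |-41 − (-87)| = 46, so the distance is 46/13.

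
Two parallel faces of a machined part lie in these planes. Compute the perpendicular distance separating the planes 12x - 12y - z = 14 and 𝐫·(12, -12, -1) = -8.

With common normal n = (12, -12, -1) (|n| = 17), the distance is |14 − (-8)|/|n| = 22/17.

22/17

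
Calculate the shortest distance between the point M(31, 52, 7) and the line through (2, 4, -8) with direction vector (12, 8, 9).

√769

Direction vector d = (12, 8, 9).
AP = (29, 48, 15), and AP × d = (312, -81, -344).
|AP × d|² = 222241 and |d|² = 289, so the distance is √(222241/289) = √769.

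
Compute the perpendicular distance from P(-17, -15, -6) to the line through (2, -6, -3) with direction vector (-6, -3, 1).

√37

Direction vector d = (-6, -3, 1).
AP = (-19, -9, -3), and AP × d = (-18, 37, 3).
|AP × d|² = 1702 and |d|² = 46, so the distance is √(1702/46) = √37.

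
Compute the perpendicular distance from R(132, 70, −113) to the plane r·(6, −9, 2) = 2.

d = |6·132 + (-9)·70 + 2·(-113) − 2| / √(36 + 81 + 4) = |-66| / 11 = 6.

6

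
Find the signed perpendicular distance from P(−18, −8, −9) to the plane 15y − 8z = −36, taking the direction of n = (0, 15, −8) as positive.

-12/17

n·P − (-36) = -12.
|n| = 17, so the signed distance is -12/17.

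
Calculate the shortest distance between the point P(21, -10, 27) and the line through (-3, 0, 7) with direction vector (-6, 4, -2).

6√5

Direction vector d = (-6, 4, -2).
AP = (24, -10, 20), and AP × d = (-60, -72, 36).
|AP × d|² = 10080 and |d|² = 56, so the distance is √(10080/56) = √180 = 6√5.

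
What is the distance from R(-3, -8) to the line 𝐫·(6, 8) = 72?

77/5

The normal to the line is n = (6, 8) with |n| = 10.
|n·R − 72| = |-82 − 72| = 154, so the distance is 154/10 = 77/5.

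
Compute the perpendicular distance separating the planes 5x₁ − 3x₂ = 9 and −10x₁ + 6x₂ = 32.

Divide the second equation by -2 to match normals: 5x₁ − 3x₂ = -16.
With common normal n = (5, −3, 0) (|n| = √34), the distance is |9 − (-16)|/|n| = 25/√34.

25/√34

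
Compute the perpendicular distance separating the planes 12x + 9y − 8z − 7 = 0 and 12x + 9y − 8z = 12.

Both planes have normal n = (12, 9, −8), |n| = 17. Any point on the first plane is at distance |12 − 7|/|n| = 5/17 from the second.

5/17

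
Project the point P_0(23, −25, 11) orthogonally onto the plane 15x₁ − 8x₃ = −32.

n = (15, 0, −8), |n|² = 289, and n·P_0 − (-32) = 289.
t = 289/289 = 1, so the foot is P_0 − t·n = (23, −25, 11) − 1·(15, 0, −8) = (8, −25, 19).

(8, -25, 19)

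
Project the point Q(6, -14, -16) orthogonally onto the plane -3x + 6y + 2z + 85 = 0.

(3, -8, -14)

n = (-3, 6, 2), |n|² = 49, and n·Q − (-85) = -49.
t = -49/49 = -1, so the foot is Q − t·n = (6, -14, -16) − (-1)·(-3, 6, 2) = (3, -8, -14).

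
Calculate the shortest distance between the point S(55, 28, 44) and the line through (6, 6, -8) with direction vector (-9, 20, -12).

2√1241

Direction vector d = (-9, 20, -12).
AP = (49, 22, 52), and AP × d = (-1304, 120, 1178).
|AP × d|² = 3102500 and |d|² = 625, so the distance is √(3102500/625) = √4964 = 2√1241.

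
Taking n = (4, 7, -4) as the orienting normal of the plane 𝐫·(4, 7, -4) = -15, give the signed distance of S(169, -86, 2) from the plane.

9

n·S − (-15) = 81.
|n| = 9, so the signed distance is 81/9 = 9.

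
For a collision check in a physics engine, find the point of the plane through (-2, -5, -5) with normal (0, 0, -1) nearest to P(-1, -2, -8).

n = (0, 0, -1), |n|² = 1, and n·P − 5 = 3.
t = 3/1 = 3, so the foot is P − t·n = (-1, -2, -8) − 3·(0, 0, -1) = (-1, -2, -5).

(-1, -2, -5)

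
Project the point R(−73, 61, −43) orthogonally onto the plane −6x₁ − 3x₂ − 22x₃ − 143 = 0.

The perpendicular from R has direction n = (−6, −3, −22): r = (−73, 61, −43) + μ(−6, −3, −22).
Substitute into the plane: n·(R + μn) = 143 gives 1201 + 529μ = 143, so μ = -2.
Foot = (−73, 61, −43) + (-2)·(−6, −3, −22) = (−61, 67, 1).

(-61, 67, 1)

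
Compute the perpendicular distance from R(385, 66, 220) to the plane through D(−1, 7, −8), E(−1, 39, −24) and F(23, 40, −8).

DE = (0, 32, −16) and DF = (24, 33, 0), so a normal is n = DE × DF = (528, −384, −768).
n = (528, −384, −768); n·P − 2928 = 6048; |n| = 1008; distance = 6048/1008 = 6.

6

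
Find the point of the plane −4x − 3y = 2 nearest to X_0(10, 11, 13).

(-2, 2, 13)

n = (−4, −3, 0), |n|² = 25, and n·X_0 − 2 = -75.
t = -75/25 = -3, so the foot is X_0 − t·n = (10, 11, 13) − (-3)·(−4, −3, 0) = (−2, 2, 13).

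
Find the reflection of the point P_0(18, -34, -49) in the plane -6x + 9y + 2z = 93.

With n = (-6, 9, 2), the signed offset is (n·P_0 − 93)/|n|² = -605/121 = -5.
P_0' = P_0 − 2t·n = (18, -34, -49) − (-10)·(-6, 9, 2) = (-42, 56, -29).

(-42, 56, -29)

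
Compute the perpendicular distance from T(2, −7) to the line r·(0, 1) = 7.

14

The normal to the line is n = (0, 1) with |n| = 1.
|n·T − 7| = |-7 − 7| = 14, so the distance is 14/1 = 14.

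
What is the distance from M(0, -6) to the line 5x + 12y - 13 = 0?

85/13

d = |5·0 + 12·(-6) − 13| / √(25 + 144) = |-85|/13 = 85/13.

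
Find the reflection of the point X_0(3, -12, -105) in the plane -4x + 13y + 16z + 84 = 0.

With n = (-4, 13, 16), the signed offset is (n·X_0 − (-84))/|n|² = -1764/441 = -4.
X_0' = X_0 − 2t·n = (3, -12, -105) − (-8)·(-4, 13, 16) = (-29, 92, 23).

(-29, 92, 23)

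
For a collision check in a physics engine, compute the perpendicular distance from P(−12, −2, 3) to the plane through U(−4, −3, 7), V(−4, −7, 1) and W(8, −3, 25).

UV = (0, −4, −6) and UW = (12, 0, 18), so a normal is n = UV × UW = (−72, −72, 48).
d = |(-72)·(-12) + (-72)·(-2) + 48·3 − 840| / √(5184 + 5184 + 2304) = |312| / (24√22) = 13√22/22.

13/√22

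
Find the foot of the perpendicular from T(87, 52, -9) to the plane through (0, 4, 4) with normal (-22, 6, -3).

(21, 70, -18)

n = (-22, 6, -3), |n|² = 529, and n·T − 12 = -1587.
t = -1587/529 = -3, so the foot is T − t·n = (87, 52, -9) − (-3)·(-22, 6, -3) = (21, 70, -18).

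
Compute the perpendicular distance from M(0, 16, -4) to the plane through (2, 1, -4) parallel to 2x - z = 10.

Parallel planes share the normal n = (2, 0, -1); since (2, 1, -4) lies on the plane, its equation is 2x - z = 8.
n = (2, 0, -1); n·P − 8 = -4; |n| = √5; distance = 4/√5 = 4√5/5.

4√5/5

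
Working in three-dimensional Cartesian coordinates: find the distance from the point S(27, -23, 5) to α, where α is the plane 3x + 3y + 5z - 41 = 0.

4/√43

Normal vector n = (3, 3, 5), and n·(27, -23, 5) - 41 = -4.
|n| = √(9 + 9 + 25) = √43, so the distance is |-4|/√43 = 4√43/43.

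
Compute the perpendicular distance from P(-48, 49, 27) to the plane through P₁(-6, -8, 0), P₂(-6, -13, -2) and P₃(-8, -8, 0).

21√29/29

P₁P₂ = (0, -5, -2) and P₁P₃ = (-2, 0, 0), so a normal is n = P₁P₂ × P₁P₃ = (0, 4, -10).
Then n·(-48, 49, 27) - (-32) = -42.
|n| = √(0 + 16 + 100) = 2√29, so the distance is |-42|/(2√29) = 21√29/29.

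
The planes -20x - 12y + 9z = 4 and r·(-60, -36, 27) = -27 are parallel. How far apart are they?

Divide the second equation by 3 to match normals: -20x - 12y + 9z = -9.
Both planes have normal n = (-20, -12, 9), |n| = 25. Any point on the first plane is at distance |(-9) − 4|/|n| = 13/25 from the second.

13/25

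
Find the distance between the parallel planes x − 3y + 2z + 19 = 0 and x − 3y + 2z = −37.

Both planes have normal n = (1, −3, 2), |n| = √14. Any point on the first plane is at distance |(-37) − (-19)|/|n| = 18/√14 from the second.

18/√14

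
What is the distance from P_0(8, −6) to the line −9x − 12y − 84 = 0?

28/5

The normal to the line is n = (−9, −12) with |n| = 15.
|n·P_0 − 84| = |0 − 84| = 84, so the distance is 84/15 = 28/5.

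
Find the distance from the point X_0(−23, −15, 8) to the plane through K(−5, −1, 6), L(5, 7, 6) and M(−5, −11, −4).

KL = (10, 8, 0) and KM = (0, −10, −10), so a normal is n = KL × KM = (−80, 100, −100).
n = (−80, 100, −100); n·P − (-300) = -160; |n| = 20√66; distance = 160/(20√66) = 4√66/33.

8/√66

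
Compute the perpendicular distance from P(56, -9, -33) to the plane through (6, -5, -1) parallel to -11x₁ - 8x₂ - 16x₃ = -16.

2/7

Parallel planes share the normal n = (-11, -8, -16); since (6, -5, -1) lies on the plane, its equation is -11x₁ - 8x₂ - 16x₃ = -10.
n = (-11, -8, -16); n·P − (-10) = -6; |n| = 21; distance = 6/21 = 2/7.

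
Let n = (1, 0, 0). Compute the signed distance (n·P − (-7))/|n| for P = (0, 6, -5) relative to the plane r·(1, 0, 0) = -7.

n·P − (-7) = 7.
|n| = 1, so the signed distance is 7/1 = 7.

7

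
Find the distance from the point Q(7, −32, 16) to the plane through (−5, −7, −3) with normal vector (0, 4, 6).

7√13/13

The plane has equation n·(r − (−5, −7, −3)) = 0, i.e. n·r = -46.
Then n·(7, −32, 16) − (−46) = 14.
|n| = √(0 + 16 + 36) = 2√13, so the distance is |14|/(2√13) = 7√13/13.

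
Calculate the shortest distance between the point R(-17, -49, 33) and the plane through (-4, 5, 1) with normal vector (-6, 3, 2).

20/7

The plane has equation n·(r − (-4, 5, 1)) = 0, i.e. n·r = 41.
Then n·(-17, -49, 33) - 41 = -20.
|n| = √(36 + 9 + 4) = 7, so the distance is |-20|/7 = 20/7.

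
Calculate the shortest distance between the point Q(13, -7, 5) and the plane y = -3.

4

Normal vector n = (0, 1, 0), and n·(13, -7, 5) - (-3) = -4.
|n| = √(0 + 1 + 0) = 1, so the distance is |-4|/1 = 4.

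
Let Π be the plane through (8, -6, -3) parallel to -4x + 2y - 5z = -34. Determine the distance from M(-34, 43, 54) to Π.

19√5/15

Parallel planes share the normal n = (-4, 2, -5); since (8, -6, -3) lies on the plane, its equation is -4x + 2y - 5z = -29.
Then n·(-34, 43, 54) - (-29) = -19.
|n| = √(16 + 4 + 25) = 3√5, so the distance is |-19|/(3√5) = 19√5/15.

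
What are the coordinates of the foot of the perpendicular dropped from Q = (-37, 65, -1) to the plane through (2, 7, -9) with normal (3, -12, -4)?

(-22, 5, -21)

The perpendicular from Q has direction n = (3, -12, -4): r = (-37, 65, -1) + λ(3, -12, -4).
Substitute into the plane: n·(Q + λn) = -42 gives -887 + 169λ = -42, so λ = 5.
Foot = (-37, 65, -1) + 5·(3, -12, -4) = (-22, 5, -21).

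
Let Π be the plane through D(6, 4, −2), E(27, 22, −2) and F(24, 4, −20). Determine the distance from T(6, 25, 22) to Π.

DE = (21, 18, 0) and DF = (18, 0, −18), so a normal is n = DE × DF = (−324, 378, −324).
d = |(-324)·6 + 378·25 + (-324)·22 − 216| / √(104976 + 142884 + 104976) = |162| / 594 = 3/11.

3/11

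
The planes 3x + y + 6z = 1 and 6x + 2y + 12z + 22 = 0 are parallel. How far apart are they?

Divide the second equation by 2 to match normals: 3x + y + 6z = -11.
Both planes have normal n = (3, 1, 6), |n| = √46. Any point on the first plane is at distance |(-11) − 1|/|n| = 12/√46 = 6√46/23 from the second.

6√46/23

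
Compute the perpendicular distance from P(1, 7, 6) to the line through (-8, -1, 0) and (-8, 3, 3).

A direction vector is d = (0, 4, 3).
AP = (9, 8, 6); AP·d = 50, |AP|² = 181, |d|² = 25.
distance² = |AP|² − (AP·d)²/|d|² = 181 − 2500/25 = 81, so the distance is 9.

9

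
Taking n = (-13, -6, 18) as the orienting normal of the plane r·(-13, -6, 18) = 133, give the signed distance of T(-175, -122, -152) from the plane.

6

n·T − 133 = 138.
|n| = 23, so the signed distance is 138/23 = 6.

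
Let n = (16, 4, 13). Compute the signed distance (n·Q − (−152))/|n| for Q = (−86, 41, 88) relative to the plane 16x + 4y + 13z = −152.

n·Q − (-152) = 84.
|n| = 21, so the signed distance is 84/21 = 4.

4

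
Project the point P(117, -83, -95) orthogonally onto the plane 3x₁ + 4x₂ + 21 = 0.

n = (3, 4, 0), |n|² = 25, and n·P − (-21) = 40.
t = 40/25 = 8/5, so the foot is P − t·n = (117, -83, -95) − (8/5)·(3, 4, 0) = (561/5, -447/5, -95).

(561/5, -447/5, -95)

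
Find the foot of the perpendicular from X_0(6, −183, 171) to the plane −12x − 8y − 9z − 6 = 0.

n = (−12, −8, −9), |n|² = 289, and n·X_0 − 6 = -153.
t = -153/289 = -9/17, so the foot is X_0 − t·n = (6, −183, 171) − (-9/17)·(−12, −8, −9) = (−6/17, −3183/17, 2826/17).

(-6/17, -3183/17, 2826/17)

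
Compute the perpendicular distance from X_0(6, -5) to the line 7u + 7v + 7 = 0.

d = |7·6 + 7·(-5) − (-7)| / √(49 + 49) = |14|/(7√2) = √2.

√2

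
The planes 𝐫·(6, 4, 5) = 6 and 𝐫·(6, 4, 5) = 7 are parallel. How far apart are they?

√77/77

Both planes have normal n = (6, 4, 5), |n| = √77. Any point on the first plane is at distance |7 − 6|/|n| = 1/√77 from the second.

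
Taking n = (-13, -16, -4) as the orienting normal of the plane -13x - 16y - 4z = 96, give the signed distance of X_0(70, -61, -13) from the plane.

n·X_0 − 96 = 22.
|n| = 21, so the signed distance is 22/21.

22/21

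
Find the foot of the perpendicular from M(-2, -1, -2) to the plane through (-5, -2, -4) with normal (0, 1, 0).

n = (0, 1, 0), |n|² = 1, and n·M − (-2) = 1.
t = 1/1 = 1, so the foot is M − t·n = (-2, -1, -2) − 1·(0, 1, 0) = (-2, -2, -2).

(-2, -2, -2)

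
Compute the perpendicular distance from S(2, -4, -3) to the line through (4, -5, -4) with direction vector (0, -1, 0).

Direction vector d = (0, -1, 0).
AP = (-2, 1, 1); AP·d = -1, |AP|² = 6, |d|² = 1.
distance² = |AP|² − (AP·d)²/|d|² = 6 − 1/1 = 5, so the distance is √5.

√5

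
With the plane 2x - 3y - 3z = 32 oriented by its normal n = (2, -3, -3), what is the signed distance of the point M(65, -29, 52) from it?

n·M − 32 = 29.
|n| = √22, so the signed distance is 29/√22.

29/√22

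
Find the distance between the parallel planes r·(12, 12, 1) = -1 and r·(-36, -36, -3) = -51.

Divide the second equation by -3 to match normals: 12x₁ + 12x₂ + x₃ = 17.
With common normal n = (12, 12, 1) (|n| = 17), the distance is |(-1) − 17|/|n| = 18/17.

18/17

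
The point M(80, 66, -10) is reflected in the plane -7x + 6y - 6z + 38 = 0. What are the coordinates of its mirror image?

n = (-7, 6, -6), |n|² = 121, n·M − (-38) = -66, so t = -66/121 = -6/11.
Foot F = M − (-6/11)·n = (838/11, 762/11, -146/11); the reflection is 2F − M = (796/11, 798/11, -182/11).

(796/11, 798/11, -182/11)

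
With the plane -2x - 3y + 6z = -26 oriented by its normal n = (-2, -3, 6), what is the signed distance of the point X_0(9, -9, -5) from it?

n·X_0 − (-26) = 5.
|n| = 7, so the signed distance is 5/7.

5/7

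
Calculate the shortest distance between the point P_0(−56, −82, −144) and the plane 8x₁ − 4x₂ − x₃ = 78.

6

d = |8·(-56) + (-4)·(-82) + (-1)·(-144) − 78| / √(64 + 16 + 1) = |-54| / 9 = 6.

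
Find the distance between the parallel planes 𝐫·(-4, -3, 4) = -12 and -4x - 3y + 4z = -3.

Both planes have normal n = (-4, -3, 4), |n| = √41. Any point on the first plane is at distance |(-3) − (-12)|/|n| = 9/√41 from the second.

9/√41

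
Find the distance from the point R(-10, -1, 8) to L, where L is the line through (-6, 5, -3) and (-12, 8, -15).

A direction vector is d = (-6, 3, -12).
AP = (-4, -6, 11), and AP × d = (39, -114, -48).
|AP × d|² = 16821 and |d|² = 189, so the distance is √(16821/189) = √89.

√89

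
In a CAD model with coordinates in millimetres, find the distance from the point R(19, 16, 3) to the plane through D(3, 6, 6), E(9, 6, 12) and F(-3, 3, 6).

1/√6

DE = (6, 0, 6) and DF = (-6, -3, 0), so a normal is n = DE × DF = (18, -36, -18).
Then n·(19, 16, 3) - (-270) = -18.
|n| = √(324 + 1296 + 324) = 18√6, so the distance is |-18|/(18√6) = √6/6.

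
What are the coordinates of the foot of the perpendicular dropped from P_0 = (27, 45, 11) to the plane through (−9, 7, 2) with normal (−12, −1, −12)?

The perpendicular from P_0 has direction n = (−12, −1, −12): r = (27, 45, 11) + t(−12, −1, −12).
Substitute into the plane: n·(P_0 + tn) = 77 gives -501 + 289t = 77, so t = 2.
Foot = (27, 45, 11) + 2·(−12, −1, −12) = (3, 43, −13).

(3, 43, -13)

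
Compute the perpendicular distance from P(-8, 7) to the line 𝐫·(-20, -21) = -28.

41/29

The normal to the line is n = (-20, -21) with |n| = 29.
|n·P − (-28)| = |13 − (-28)| = 41, so the distance is 41/29.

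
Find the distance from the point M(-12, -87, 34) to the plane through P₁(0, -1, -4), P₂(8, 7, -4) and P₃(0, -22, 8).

10/3

P₁P₂ = (8, 8, 0) and P₁P₃ = (0, -21, 12), so a normal is n = P₁P₂ × P₁P₃ = (96, -96, -168).
Then n·(-12, -87, 34) - 768 = 720.
|n| = √(9216 + 9216 + 28224) = 216, so the distance is |720|/216 = 10/3.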